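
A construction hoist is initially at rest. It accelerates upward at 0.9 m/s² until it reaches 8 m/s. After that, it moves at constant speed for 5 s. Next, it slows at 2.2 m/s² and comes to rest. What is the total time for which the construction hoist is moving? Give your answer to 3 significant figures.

Phase 1 (accelerating): v₀ = 0 m/s, a = 0.9 m/s².
v = v₀ + at → t = (8 − 0) / 0.9 = 8.89 s
v² = v₀² + 2aΔx → Δx = (8² − 0²)/(2·0.9) = 35.6 m

Phase 2 (constant speed): v₀ = 8.00 m/s, a = 0 m/s².
v = v₀ + at = 8.00 + (0)(5) = 8.00 m/s
Δx = v₀t + ½at² = 8.00·5 + 0.5·0·5² = 40.0 m

Phase 3 (decelerating): v₀ = 8.00 m/s, a = -2.2 m/s².
v = v₀ + at → t = (0 − 8.00) / -2.2 = 3.64 s
v² = v₀² + 2aΔx → Δx = (0² − 8.00²)/(2·-2.2) = 14.5 m
Total time = 8.89 + 5.00 + 3.64 = 17.5 s

17.5 s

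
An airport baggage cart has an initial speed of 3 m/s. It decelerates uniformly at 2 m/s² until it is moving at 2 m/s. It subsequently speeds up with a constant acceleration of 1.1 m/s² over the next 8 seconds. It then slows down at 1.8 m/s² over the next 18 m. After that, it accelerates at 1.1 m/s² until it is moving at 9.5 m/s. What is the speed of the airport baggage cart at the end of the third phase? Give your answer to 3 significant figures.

Phase 1 (decelerating): v₀ = 3.00 m/s, a = -2 m/s².
v = v₀ + at → t = (2 − 3.00) / -2 = 0.500 s
v² = v₀² + 2aΔx → Δx = (2² − 3.00²)/(2·-2) = 1.25 m

Phase 2 (accelerating): v₀ = 2.00 m/s, a = 1.1 m/s².
v = v₀ + at = 2.00 + (1.1)(8) = 10.8 m/s
Δx = v₀t + ½at² = 2.00·8 + 0.5·1.1·8² = 51.2 m

Phase 3 (decelerating): v₀ = 10.8 m/s, a = -1.8 m/s².
v² = v₀² + 2aΔx = 10.8² + 2·-1.8·18 = 51.8 → v = 7.20 m/s
t = (v − v₀)/a = (7.20 − 10.8)/-1.8 = 2.00 s
Speed at end of phase 3 = 7.20 m/s

7.20 m/s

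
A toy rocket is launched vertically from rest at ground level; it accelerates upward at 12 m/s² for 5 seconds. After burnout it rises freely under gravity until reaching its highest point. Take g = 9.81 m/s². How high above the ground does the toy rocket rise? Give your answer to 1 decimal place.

333.5 m

Phase 1 (powered ascent): v₀ = 0 m/s, a = 12 m/s².
v = v₀ + at = 0 + (12)(5) = 60.0 m/s
Δx = v₀t + ½at² = 0·5 + 0.5·12·5² = 150 m

Phase 2 (coasting upward): v₀ = 60.0 m/s, a = -9.81 m/s².
v = v₀ + at → t = (0 − 60.0) / -9.81 = 6.12 s
v² = v₀² + 2aΔx → Δx = (0² − 60.0²)/(2·-9.81) = 183 m
Maximum height = 150 + 183 = 333 m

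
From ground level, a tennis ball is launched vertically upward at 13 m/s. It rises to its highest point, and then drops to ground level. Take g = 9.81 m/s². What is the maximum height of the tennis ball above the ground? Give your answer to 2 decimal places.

Phase 1 (rising): v₀ = 13.0 m/s, a = -9.81 m/s².
v = v₀ + at → t = (0 − 13.0) / -9.81 = 1.33 s
v² = v₀² + 2aΔx → Δx = (0² − 13.0²)/(2·-9.81) = 8.61 m
Maximum height = 8.61 m

8.61 m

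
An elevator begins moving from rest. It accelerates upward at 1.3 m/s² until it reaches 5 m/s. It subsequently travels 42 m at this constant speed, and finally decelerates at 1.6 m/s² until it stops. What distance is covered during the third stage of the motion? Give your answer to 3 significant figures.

Phase 1 (accelerating): v₀ = 0 m/s, a = 1.3 m/s².
v = v₀ + at → t = (5 − 0) / 1.3 = 3.85 s
v² = v₀² + 2aΔx → Δx = (5² − 0²)/(2·1.3) = 9.62 m

Phase 2 (constant speed): v₀ = 5.00 m/s, a = 0 m/s².
Constant speed: t = d/v = 42/5.00 = 8.40 s

Phase 3 (decelerating): v₀ = 5.00 m/s, a = -1.6 m/s².
v = v₀ + at → t = (0 − 5.00) / -1.6 = 3.12 s
v² = v₀² + 2aΔx → Δx = (0² − 5.00²)/(2·-1.6) = 7.81 m
Distance in phase 3 = 7.81 m

7.81 m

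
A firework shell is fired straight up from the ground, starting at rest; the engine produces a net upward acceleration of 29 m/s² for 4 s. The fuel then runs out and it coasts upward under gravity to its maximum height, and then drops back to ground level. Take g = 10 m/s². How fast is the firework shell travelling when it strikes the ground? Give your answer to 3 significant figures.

Phase 1 (powered ascent): v₀ = 0 m/s, a = 29 m/s².
v = v₀ + at = 0 + (29)(4) = 116 m/s
Δx = v₀t + ½at² = 0·4 + 0.5·29·4² = 232 m

Phase 2 (coasting upward): v₀ = 116 m/s, a = -10 m/s².
v = v₀ + at → t = (0 − 116) / -10 = 11.6 s
v² = v₀² + 2aΔx → Δx = (0² − 116²)/(2·-10) = 673 m

Phase 3 (free fall): v₀ = 0 m/s, a = -10 m/s².
Falls 905 m from rest: t = √(2·905/10) = 13.5 s; v = g·t = 135 m/s.
Impact speed = 135 m/s

135 m/s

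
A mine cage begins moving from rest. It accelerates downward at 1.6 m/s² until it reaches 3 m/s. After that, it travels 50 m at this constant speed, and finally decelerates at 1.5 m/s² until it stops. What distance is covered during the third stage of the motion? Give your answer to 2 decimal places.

3.00 m

Phase 1 (accelerating): v₀ = 0 m/s, a = 1.6 m/s².
v = v₀ + at → t = (3 − 0) / 1.6 = 1.88 s
v² = v₀² + 2aΔx → Δx = (3² − 0²)/(2·1.6) = 2.81 m

Phase 2 (constant speed): v₀ = 3.00 m/s, a = 0 m/s².
Constant speed: t = d/v = 50/3.00 = 16.7 s

Phase 3 (decelerating): v₀ = 3.00 m/s, a = -1.5 m/s².
v = v₀ + at → t = (0 − 3.00) / -1.5 = 2.00 s
v² = v₀² + 2aΔx → Δx = (0² − 3.00²)/(2·-1.5) = 3.00 m
Distance in phase 3 = 3.00 m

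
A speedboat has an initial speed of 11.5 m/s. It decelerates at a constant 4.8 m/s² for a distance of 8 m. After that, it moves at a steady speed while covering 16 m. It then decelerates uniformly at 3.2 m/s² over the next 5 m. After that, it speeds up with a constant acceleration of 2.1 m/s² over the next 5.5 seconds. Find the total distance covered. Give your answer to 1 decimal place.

Phase 1 (decelerating): v₀ = 11.5 m/s, a = -4.8 m/s².
v² = v₀² + 2aΔx = 11.5² + 2·-4.8·8 = 55.5 → v = 7.45 m/s
t = (v − v₀)/a = (7.45 − 11.5)/-4.8 = 0.844 s

Phase 2 (constant speed): v₀ = 7.45 m/s, a = 0 m/s².
Constant speed: t = d/v = 16/7.45 = 2.15 s

Phase 3 (decelerating): v₀ = 7.45 m/s, a = -3.2 m/s².
v² = v₀² + 2aΔx = 7.45² + 2·-3.2·5 = 23.4 → v = 4.84 m/s
t = (v − v₀)/a = (4.84 − 7.45)/-3.2 = 0.814 s

Phase 4 (accelerating): v₀ = 4.84 m/s, a = 2.1 m/s².
v = v₀ + at = 4.84 + (2.1)(5.5) = 16.4 m/s
Δx = v₀t + ½at² = 4.84·5.5 + 0.5·2.1·5.5² = 58.4 m
Total distance = 8.00 + 16.0 + 5.00 + 58.4 = 87.4 m

87.4 m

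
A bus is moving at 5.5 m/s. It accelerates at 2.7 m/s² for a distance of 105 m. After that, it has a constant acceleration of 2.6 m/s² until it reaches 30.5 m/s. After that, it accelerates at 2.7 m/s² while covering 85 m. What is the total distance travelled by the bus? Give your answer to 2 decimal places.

Phase 1 (accelerating): v₀ = 5.50 m/s, a = 2.7 m/s².
v² = v₀² + 2aΔx = 5.50² + 2·2.7·105 = 597 → v = 24.4 m/s
t = (v − v₀)/a = (24.4 − 5.50)/2.7 = 7.01 s

Phase 2 (accelerating): v₀ = 24.4 m/s, a = 2.6 m/s².
v = v₀ + at → t = (30.5 − 24.4) / 2.6 = 2.33 s
v² = v₀² + 2aΔx → Δx = (30.5² − 24.4²)/(2·2.6) = 64.0 m

Phase 3 (accelerating): v₀ = 30.5 m/s, a = 2.7 m/s².
v² = v₀² + 2aΔx = 30.5² + 2·2.7·85 = 1390 → v = 37.3 m/s
t = (v − v₀)/a = (37.3 − 30.5)/2.7 = 2.51 s
Total distance = 105 + 64.0 + 85.0 = 254 m

254.04 m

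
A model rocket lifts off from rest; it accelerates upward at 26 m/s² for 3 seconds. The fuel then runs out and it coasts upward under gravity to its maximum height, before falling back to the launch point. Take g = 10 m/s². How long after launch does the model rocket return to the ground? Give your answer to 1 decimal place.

20.0 s

Phase 1 (powered ascent): v₀ = 0 m/s, a = 26 m/s².
v = v₀ + at = 0 + (26)(3) = 78.0 m/s
Δx = v₀t + ½at² = 0·3 + 0.5·26·3² = 117 m

Phase 2 (coasting upward): v₀ = 78.0 m/s, a = -10 m/s².
v = v₀ + at → t = (0 − 78.0) / -10 = 7.80 s
v² = v₀² + 2aΔx → Δx = (0² − 78.0²)/(2·-10) = 304 m

Phase 3 (free fall): v₀ = 0 m/s, a = -10 m/s².
Falls 421 m from rest: t = √(2·421/10) = 9.18 s; v = g·t = 91.8 m/s.
Total time = 3.00 + 7.80 + 9.18 = 20.0 s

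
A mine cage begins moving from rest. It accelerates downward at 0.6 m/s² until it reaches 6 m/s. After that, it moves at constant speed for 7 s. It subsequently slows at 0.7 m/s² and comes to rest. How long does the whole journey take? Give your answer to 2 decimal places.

25.57 s

Phase 1 (accelerating): v₀ = 0 m/s, a = 0.6 m/s².
v = v₀ + at → t = (6 − 0) / 0.6 = 10.0 s
v² = v₀² + 2aΔx → Δx = (6² − 0²)/(2·0.6) = 30.0 m

Phase 2 (constant speed): v₀ = 6.00 m/s, a = 0 m/s².
v = v₀ + at = 6.00 + (0)(7) = 6.00 m/s
Δx = v₀t + ½at² = 6.00·7 + 0.5·0·7² = 42.0 m

Phase 3 (decelerating): v₀ = 6.00 m/s, a = -0.7 m/s².
v = v₀ + at → t = (0 − 6.00) / -0.7 = 8.57 s
v² = v₀² + 2aΔx → Δx = (0² − 6.00²)/(2·-0.7) = 25.7 m
Total time = 10.0 + 7.00 + 8.57 = 25.6 s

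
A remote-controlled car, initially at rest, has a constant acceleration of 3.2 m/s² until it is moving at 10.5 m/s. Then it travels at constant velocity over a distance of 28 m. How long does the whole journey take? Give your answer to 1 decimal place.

5.9 s

Phase 1 (accelerating): v₀ = 0 m/s, a = 3.2 m/s².
v = v₀ + at → t = (10.5 − 0) / 3.2 = 3.28 s
v² = v₀² + 2aΔx → Δx = (10.5² − 0²)/(2·3.2) = 17.2 m

Phase 2 (constant speed): v₀ = 10.5 m/s, a = 0 m/s².
Constant speed: t = d/v = 28/10.5 = 2.67 s
Total time = 3.28 + 2.67 = 5.95 s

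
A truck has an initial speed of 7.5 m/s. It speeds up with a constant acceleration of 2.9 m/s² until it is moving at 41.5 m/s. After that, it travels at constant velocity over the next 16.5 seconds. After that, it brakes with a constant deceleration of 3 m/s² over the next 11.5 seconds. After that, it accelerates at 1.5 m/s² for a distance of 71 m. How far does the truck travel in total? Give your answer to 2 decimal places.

1321.87 m

Phase 1 (accelerating): v₀ = 7.50 m/s, a = 2.9 m/s².
v = v₀ + at → t = (41.5 − 7.50) / 2.9 = 11.7 s
v² = v₀² + 2aΔx → Δx = (41.5² − 7.50²)/(2·2.9) = 287 m

Phase 2 (constant speed): v₀ = 41.5 m/s, a = 0 m/s².
v = v₀ + at = 41.5 + (0)(16.5) = 41.5 m/s
Δx = v₀t + ½at² = 41.5·16.5 + 0.5·0·16.5² = 685 m

Phase 3 (decelerating): v₀ = 41.5 m/s, a = -3 m/s².
v = v₀ + at = 41.5 + (-3)(11.5) = 7.00 m/s
Δx = v₀t + ½at² = 41.5·11.5 + 0.5·-3·11.5² = 279 m

Phase 4 (accelerating): v₀ = 7.00 m/s, a = 1.5 m/s².
v² = v₀² + 2aΔx = 7.00² + 2·1.5·71 = 262 → v = 16.2 m/s
t = (v − v₀)/a = (16.2 − 7.00)/1.5 = 6.12 s
Total distance = 287 + 685 + 279 + 71.0 = 1320 m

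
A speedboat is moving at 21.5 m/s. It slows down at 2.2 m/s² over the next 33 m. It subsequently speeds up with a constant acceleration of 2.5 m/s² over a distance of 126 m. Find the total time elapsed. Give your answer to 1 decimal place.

6.9 s

Phase 1 (decelerating): v₀ = 21.5 m/s, a = -2.2 m/s².
v² = v₀² + 2aΔx = 21.5² + 2·-2.2·33 = 317 → v = 17.8 m/s
t = (v − v₀)/a = (17.8 − 21.5)/-2.2 = 1.68 s

Phase 2 (accelerating): v₀ = 17.8 m/s, a = 2.5 m/s².
v² = v₀² + 2aΔx = 17.8² + 2·2.5·126 = 947 → v = 30.8 m/s
t = (v − v₀)/a = (30.8 − 17.8)/2.5 = 5.19 s
Total time = 1.68 + 5.19 = 6.87 s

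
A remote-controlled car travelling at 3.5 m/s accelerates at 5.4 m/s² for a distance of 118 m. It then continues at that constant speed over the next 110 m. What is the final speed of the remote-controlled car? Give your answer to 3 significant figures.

Phase 1 (accelerating): v₀ = 3.50 m/s, a = 5.4 m/s².
v² = v₀² + 2aΔx = 3.50² + 2·5.4·118 = 1290 → v = 35.9 m/s
t = (v − v₀)/a = (35.9 − 3.50)/5.4 = 5.99 s

Phase 2 (constant speed): v₀ = 35.9 m/s, a = 0 m/s².
Constant speed: t = d/v = 110/35.9 = 3.07 s
Final speed = 35.9 m/s

35.9 m/s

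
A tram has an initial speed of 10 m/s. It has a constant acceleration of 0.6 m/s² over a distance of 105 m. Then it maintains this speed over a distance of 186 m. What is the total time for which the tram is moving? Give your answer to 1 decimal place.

Phase 1 (accelerating): v₀ = 10.0 m/s, a = 0.6 m/s².
v² = v₀² + 2aΔx = 10.0² + 2·0.6·105 = 226 → v = 15.0 m/s
t = (v − v₀)/a = (15.0 − 10.0)/0.6 = 8.39 s

Phase 2 (constant speed): v₀ = 15.0 m/s, a = 0 m/s².
Constant speed: t = d/v = 186/15.0 = 12.4 s
Total time = 8.39 + 12.4 = 20.8 s

20.8 s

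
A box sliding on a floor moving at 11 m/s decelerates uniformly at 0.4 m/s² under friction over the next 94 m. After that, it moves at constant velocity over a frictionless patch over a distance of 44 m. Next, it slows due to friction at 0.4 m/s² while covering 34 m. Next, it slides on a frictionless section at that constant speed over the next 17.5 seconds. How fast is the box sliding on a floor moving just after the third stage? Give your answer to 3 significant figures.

Phase 1 (decelerating): v₀ = 11.0 m/s, a = -0.4 m/s².
v² = v₀² + 2aΔx = 11.0² + 2·-0.4·94 = 45.8 → v = 6.77 m/s
t = (v − v₀)/a = (6.77 − 11.0)/-0.4 = 10.6 s

Phase 2 (constant speed): v₀ = 6.77 m/s, a = 0 m/s².
Constant speed: t = d/v = 44/6.77 = 6.50 s

Phase 3 (decelerating): v₀ = 6.77 m/s, a = -0.4 m/s².
v² = v₀² + 2aΔx = 6.77² + 2·-0.4·34 = 18.6 → v = 4.31 m/s
t = (v − v₀)/a = (4.31 − 6.77)/-0.4 = 6.14 s
Speed at end of phase 3 = 4.31 m/s

4.31 m/s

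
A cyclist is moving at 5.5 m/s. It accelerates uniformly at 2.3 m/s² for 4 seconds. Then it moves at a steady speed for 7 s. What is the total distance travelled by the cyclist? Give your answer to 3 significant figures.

143 m

Phase 1 (accelerating): v₀ = 5.50 m/s, a = 2.3 m/s².
v = v₀ + at = 5.50 + (2.3)(4) = 14.7 m/s
Δx = v₀t + ½at² = 5.50·4 + 0.5·2.3·4² = 40.4 m

Phase 2 (constant speed): v₀ = 14.7 m/s, a = 0 m/s².
v = v₀ + at = 14.7 + (0)(7) = 14.7 m/s
Δx = v₀t + ½at² = 14.7·7 + 0.5·0·7² = 103 m
Total distance = 40.4 + 103 = 143 m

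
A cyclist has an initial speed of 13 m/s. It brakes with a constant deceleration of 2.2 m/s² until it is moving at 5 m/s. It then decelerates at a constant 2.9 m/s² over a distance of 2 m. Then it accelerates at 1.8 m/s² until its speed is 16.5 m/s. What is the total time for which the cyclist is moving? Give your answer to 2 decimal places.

Phase 1 (decelerating): v₀ = 13.0 m/s, a = -2.2 m/s².
v = v₀ + at → t = (5 − 13.0) / -2.2 = 3.64 s
v² = v₀² + 2aΔx → Δx = (5² − 13.0²)/(2·-2.2) = 32.7 m

Phase 2 (decelerating): v₀ = 5.00 m/s, a = -2.9 m/s².
v² = v₀² + 2aΔx = 5.00² + 2·-2.9·2 = 13.4 → v = 3.66 m/s
t = (v − v₀)/a = (3.66 − 5.00)/-2.9 = 0.462 s

Phase 3 (accelerating): v₀ = 3.66 m/s, a = 1.8 m/s².
v = v₀ + at → t = (16.5 − 3.66) / 1.8 = 7.13 s
v² = v₀² + 2aΔx → Δx = (16.5² − 3.66²)/(2·1.8) = 71.9 m
Total time = 3.64 + 0.462 + 7.13 = 11.2 s

11.23 s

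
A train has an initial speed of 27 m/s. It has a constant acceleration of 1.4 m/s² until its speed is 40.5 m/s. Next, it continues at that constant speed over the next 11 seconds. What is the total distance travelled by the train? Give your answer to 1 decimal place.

770.9 m

Phase 1 (accelerating): v₀ = 27.0 m/s, a = 1.4 m/s².
v = v₀ + at → t = (40.5 − 27.0) / 1.4 = 9.64 s
v² = v₀² + 2aΔx → Δx = (40.5² − 27.0²)/(2·1.4) = 325 m

Phase 2 (constant speed): v₀ = 40.5 m/s, a = 0 m/s².
v = v₀ + at = 40.5 + (0)(11) = 40.5 m/s
Δx = v₀t + ½at² = 40.5·11 + 0.5·0·11² = 446 m
Total distance = 325 + 446 = 771 m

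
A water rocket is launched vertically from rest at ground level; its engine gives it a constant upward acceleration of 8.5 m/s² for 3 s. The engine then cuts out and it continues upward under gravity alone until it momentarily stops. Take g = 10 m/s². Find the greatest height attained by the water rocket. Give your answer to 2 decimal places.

70.76 m

Phase 1 (powered ascent): v₀ = 0 m/s, a = 8.5 m/s².
v = v₀ + at = 0 + (8.5)(3) = 25.5 m/s
Δx = v₀t + ½at² = 0·3 + 0.5·8.5·3² = 38.2 m

Phase 2 (coasting upward): v₀ = 25.5 m/s, a = -10 m/s².
v = v₀ + at → t = (0 − 25.5) / -10 = 2.55 s
v² = v₀² + 2aΔx → Δx = (0² − 25.5²)/(2·-10) = 32.5 m
Maximum height = 38.2 + 32.5 = 70.8 m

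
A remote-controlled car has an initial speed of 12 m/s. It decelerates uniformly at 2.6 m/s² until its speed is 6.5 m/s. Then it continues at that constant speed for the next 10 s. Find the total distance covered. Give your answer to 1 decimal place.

84.6 m

Phase 1 (decelerating): v₀ = 12.0 m/s, a = -2.6 m/s².
v = v₀ + at → t = (6.5 − 12.0) / -2.6 = 2.12 s
v² = v₀² + 2aΔx → Δx = (6.5² − 12.0²)/(2·-2.6) = 19.6 m

Phase 2 (constant speed): v₀ = 6.50 m/s, a = 0 m/s².
v = v₀ + at = 6.50 + (0)(10) = 6.50 m/s
Δx = v₀t + ½at² = 6.50·10 + 0.5·0·10² = 65.0 m
Total distance = 19.6 + 65.0 = 84.6 m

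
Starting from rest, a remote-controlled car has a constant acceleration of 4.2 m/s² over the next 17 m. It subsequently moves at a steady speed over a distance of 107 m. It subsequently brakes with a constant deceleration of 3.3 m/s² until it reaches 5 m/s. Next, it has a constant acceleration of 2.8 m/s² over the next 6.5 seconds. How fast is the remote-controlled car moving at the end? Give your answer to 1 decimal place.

Phase 1 (accelerating): v₀ = 0 m/s, a = 4.2 m/s².
v² = v₀² + 2aΔx = 0² + 2·4.2·17 = 143 → v = 11.9 m/s
t = (v − v₀)/a = (11.9 − 0)/4.2 = 2.85 s

Phase 2 (constant speed): v₀ = 11.9 m/s, a = 0 m/s².
Constant speed: t = d/v = 107/11.9 = 8.95 s

Phase 3 (decelerating): v₀ = 11.9 m/s, a = -3.3 m/s².
v = v₀ + at → t = (5 − 11.9) / -3.3 = 2.11 s
v² = v₀² + 2aΔx → Δx = (5² − 11.9²)/(2·-3.3) = 17.8 m

Phase 4 (accelerating): v₀ = 5.00 m/s, a = 2.8 m/s².
v = v₀ + at = 5.00 + (2.8)(6.5) = 23.2 m/s
Δx = v₀t + ½at² = 5.00·6.5 + 0.5·2.8·6.5² = 91.7 m
Final speed = 23.2 m/s

23.2 m/s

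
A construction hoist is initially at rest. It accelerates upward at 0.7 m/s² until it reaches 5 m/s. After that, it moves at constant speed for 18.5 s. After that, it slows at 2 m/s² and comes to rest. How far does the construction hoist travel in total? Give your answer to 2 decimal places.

116.61 m

Phase 1 (accelerating): v₀ = 0 m/s, a = 0.7 m/s².
v = v₀ + at → t = (5 − 0) / 0.7 = 7.14 s
v² = v₀² + 2aΔx → Δx = (5² − 0²)/(2·0.7) = 17.9 m

Phase 2 (constant speed): v₀ = 5.00 m/s, a = 0 m/s².
v = v₀ + at = 5.00 + (0)(18.5) = 5.00 m/s
Δx = v₀t + ½at² = 5.00·18.5 + 0.5·0·18.5² = 92.5 m

Phase 3 (decelerating): v₀ = 5.00 m/s, a = -2 m/s².
v = v₀ + at → t = (0 − 5.00) / -2 = 2.50 s
v² = v₀² + 2aΔx → Δx = (0² − 5.00²)/(2·-2) = 6.25 m
Total distance = 17.9 + 92.5 + 6.25 = 117 m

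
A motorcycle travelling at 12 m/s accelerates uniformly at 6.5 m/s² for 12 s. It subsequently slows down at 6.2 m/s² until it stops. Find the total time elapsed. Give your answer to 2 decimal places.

26.52 s

Phase 1 (accelerating): v₀ = 12.0 m/s, a = 6.5 m/s².
v = v₀ + at = 12.0 + (6.5)(12) = 90.0 m/s
Δx = v₀t + ½at² = 12.0·12 + 0.5·6.5·12² = 612 m

Phase 2 (decelerating): v₀ = 90.0 m/s, a = -6.2 m/s².
v = v₀ + at → t = (0 − 90.0) / -6.2 = 14.5 s
v² = v₀² + 2aΔx → Δx = (0² − 90.0²)/(2·-6.2) = 653 m
Total time = 12.0 + 14.5 = 26.5 s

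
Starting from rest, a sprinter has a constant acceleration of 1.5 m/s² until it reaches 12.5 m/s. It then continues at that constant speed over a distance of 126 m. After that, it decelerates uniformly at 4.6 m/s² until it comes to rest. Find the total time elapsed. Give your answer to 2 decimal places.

21.13 s

Phase 1 (accelerating): v₀ = 0 m/s, a = 1.5 m/s².
v = v₀ + at → t = (12.5 − 0) / 1.5 = 8.33 s
v² = v₀² + 2aΔx → Δx = (12.5² − 0²)/(2·1.5) = 52.1 m

Phase 2 (constant speed): v₀ = 12.5 m/s, a = 0 m/s².
Constant speed: t = d/v = 126/12.5 = 10.1 s

Phase 3 (decelerating): v₀ = 12.5 m/s, a = -4.6 m/s².
v = v₀ + at → t = (0 − 12.5) / -4.6 = 2.72 s
v² = v₀² + 2aΔx → Δx = (0² − 12.5²)/(2·-4.6) = 17.0 m
Total time = 8.33 + 10.1 + 2.72 = 21.1 s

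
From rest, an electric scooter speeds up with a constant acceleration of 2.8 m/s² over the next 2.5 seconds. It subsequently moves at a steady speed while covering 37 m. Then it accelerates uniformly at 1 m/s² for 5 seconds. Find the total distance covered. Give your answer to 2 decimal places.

Phase 1 (accelerating): v₀ = 0 m/s, a = 2.8 m/s².
v = v₀ + at = 0 + (2.8)(2.5) = 7.00 m/s
Δx = v₀t + ½at² = 0·2.5 + 0.5·2.8·2.5² = 8.75 m

Phase 2 (constant speed): v₀ = 7.00 m/s, a = 0 m/s².
Constant speed: t = d/v = 37/7.00 = 5.29 s

Phase 3 (accelerating): v₀ = 7.00 m/s, a = 1 m/s².
v = v₀ + at = 7.00 + (1)(5) = 12.0 m/s
Δx = v₀t + ½at² = 7.00·5 + 0.5·1·5² = 47.5 m
Total distance = 8.75 + 37.0 + 47.5 = 93.2 m

93.25 m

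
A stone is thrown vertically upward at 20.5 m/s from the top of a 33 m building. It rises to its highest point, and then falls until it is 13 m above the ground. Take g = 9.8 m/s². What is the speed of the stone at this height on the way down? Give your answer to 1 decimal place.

28.5 m/s

Phase 1 (rising): v₀ = 20.5 m/s, a = -9.8 m/s².
v = v₀ + at → t = (0 − 20.5) / -9.8 = 2.09 s
v² = v₀² + 2aΔx → Δx = (0² − 20.5²)/(2·-9.8) = 21.4 m

Phase 2 (falling): v₀ = 0 m/s, a = -9.8 m/s².
Falls 41.4 m from rest: t = √(2·41.4/9.8) = 2.91 s; v = g·t = 28.5 m/s.
Final speed = 28.5 m/s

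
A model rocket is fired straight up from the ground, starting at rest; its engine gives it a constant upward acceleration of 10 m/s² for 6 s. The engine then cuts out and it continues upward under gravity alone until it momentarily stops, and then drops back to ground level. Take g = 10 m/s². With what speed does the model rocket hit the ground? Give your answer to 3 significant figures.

84.9 m/s

Phase 1 (powered ascent): v₀ = 0 m/s, a = 10 m/s².
v = v₀ + at = 0 + (10)(6) = 60.0 m/s
Δx = v₀t + ½at² = 0·6 + 0.5·10·6² = 180 m

Phase 2 (coasting upward): v₀ = 60.0 m/s, a = -10 m/s².
v = v₀ + at → t = (0 − 60.0) / -10 = 6.00 s
v² = v₀² + 2aΔx → Δx = (0² − 60.0²)/(2·-10) = 180 m

Phase 3 (free fall): v₀ = 0 m/s, a = -10 m/s².
Falls 360 m from rest: t = √(2·360/10) = 8.49 s; v = g·t = 84.9 m/s.
Impact speed = 84.9 m/s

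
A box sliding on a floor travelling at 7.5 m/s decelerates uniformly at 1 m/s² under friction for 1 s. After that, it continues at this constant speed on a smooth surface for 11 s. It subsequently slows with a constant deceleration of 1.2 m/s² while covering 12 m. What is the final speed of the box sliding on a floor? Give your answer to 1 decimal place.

Phase 1 (decelerating): v₀ = 7.50 m/s, a = -1 m/s².
v = v₀ + at = 7.50 + (-1)(1) = 6.50 m/s
Δx = v₀t + ½at² = 7.50·1 + 0.5·-1·1² = 7.00 m

Phase 2 (constant speed): v₀ = 6.50 m/s, a = 0 m/s².
v = v₀ + at = 6.50 + (0)(11) = 6.50 m/s
Δx = v₀t + ½at² = 6.50·11 + 0.5·0·11² = 71.5 m

Phase 3 (decelerating): v₀ = 6.50 m/s, a = -1.2 m/s².
v² = v₀² + 2aΔx = 6.50² + 2·-1.2·12 = 13.5 → v = 3.67 m/s
t = (v − v₀)/a = (3.67 − 6.50)/-1.2 = 2.36 s
Final speed = 3.67 m/s

3.7 m/s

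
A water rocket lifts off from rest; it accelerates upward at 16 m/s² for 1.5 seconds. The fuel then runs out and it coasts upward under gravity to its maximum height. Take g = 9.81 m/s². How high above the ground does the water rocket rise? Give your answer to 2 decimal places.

Phase 1 (powered ascent): v₀ = 0 m/s, a = 16 m/s².
v = v₀ + at = 0 + (16)(1.5) = 24.0 m/s
Δx = v₀t + ½at² = 0·1.5 + 0.5·16·1.5² = 18.0 m

Phase 2 (coasting upward): v₀ = 24.0 m/s, a = -9.81 m/s².
v = v₀ + at → t = (0 − 24.0) / -9.81 = 2.45 s
v² = v₀² + 2aΔx → Δx = (0² − 24.0²)/(2·-9.81) = 29.4 m
Maximum height = 18.0 + 29.4 = 47.4 m

47.36 m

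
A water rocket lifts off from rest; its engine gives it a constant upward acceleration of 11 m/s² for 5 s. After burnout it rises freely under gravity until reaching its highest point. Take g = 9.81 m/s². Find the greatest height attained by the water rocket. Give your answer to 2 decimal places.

291.68 m

Phase 1 (powered ascent): v₀ = 0 m/s, a = 11 m/s².
v = v₀ + at = 0 + (11)(5) = 55.0 m/s
Δx = v₀t + ½at² = 0·5 + 0.5·11·5² = 138 m

Phase 2 (coasting upward): v₀ = 55.0 m/s, a = -9.81 m/s².
v = v₀ + at → t = (0 − 55.0) / -9.81 = 5.61 s
v² = v₀² + 2aΔx → Δx = (0² − 55.0²)/(2·-9.81) = 154 m
Maximum height = 138 + 154 = 292 m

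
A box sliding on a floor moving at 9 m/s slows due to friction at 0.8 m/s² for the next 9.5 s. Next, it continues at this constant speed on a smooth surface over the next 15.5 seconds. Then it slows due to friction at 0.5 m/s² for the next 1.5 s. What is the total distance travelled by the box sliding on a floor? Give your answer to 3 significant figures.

Phase 1 (decelerating): v₀ = 9.00 m/s, a = -0.8 m/s².
v = v₀ + at = 9.00 + (-0.8)(9.5) = 1.40 m/s
Δx = v₀t + ½at² = 9.00·9.5 + 0.5·-0.8·9.5² = 49.4 m

Phase 2 (constant speed): v₀ = 1.40 m/s, a = 0 m/s².
v = v₀ + at = 1.40 + (0)(15.5) = 1.40 m/s
Δx = v₀t + ½at² = 1.40·15.5 + 0.5·0·15.5² = 21.7 m

Phase 3 (decelerating): v₀ = 1.40 m/s, a = -0.5 m/s².
v = v₀ + at = 1.40 + (-0.5)(1.5) = 0.650 m/s
Δx = v₀t + ½at² = 1.40·1.5 + 0.5·-0.5·1.5² = 1.54 m
Total distance = 49.4 + 21.7 + 1.54 = 72.6 m

72.6 m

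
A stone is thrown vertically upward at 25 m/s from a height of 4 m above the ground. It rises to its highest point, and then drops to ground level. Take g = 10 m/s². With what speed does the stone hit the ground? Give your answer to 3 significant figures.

Phase 1 (rising): v₀ = 25.0 m/s, a = -10 m/s².
v = v₀ + at → t = (0 − 25.0) / -10 = 2.50 s
v² = v₀² + 2aΔx → Δx = (0² − 25.0²)/(2·-10) = 31.2 m

Phase 2 (falling): v₀ = 0 m/s, a = -10 m/s².
Falls 35.2 m from rest: t = √(2·35.2/10) = 2.66 s; v = g·t = 26.6 m/s.
Final speed = 26.6 m/s

26.6 m/s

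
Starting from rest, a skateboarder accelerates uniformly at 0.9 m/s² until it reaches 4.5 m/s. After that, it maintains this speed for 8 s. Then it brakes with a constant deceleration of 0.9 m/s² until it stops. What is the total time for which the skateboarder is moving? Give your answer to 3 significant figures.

18.0 s

Phase 1 (accelerating): v₀ = 0 m/s, a = 0.9 m/s².
v = v₀ + at → t = (4.5 − 0) / 0.9 = 5.00 s
v² = v₀² + 2aΔx → Δx = (4.5² − 0²)/(2·0.9) = 11.2 m

Phase 2 (constant speed): v₀ = 4.50 m/s, a = 0 m/s².
v = v₀ + at = 4.50 + (0)(8) = 4.50 m/s
Δx = v₀t + ½at² = 4.50·8 + 0.5·0·8² = 36.0 m

Phase 3 (decelerating): v₀ = 4.50 m/s, a = -0.9 m/s².
v = v₀ + at → t = (0 − 4.50) / -0.9 = 5.00 s
v² = v₀² + 2aΔx → Δx = (0² − 4.50²)/(2·-0.9) = 11.2 m
Total time = 5.00 + 8.00 + 5.00 = 18.0 s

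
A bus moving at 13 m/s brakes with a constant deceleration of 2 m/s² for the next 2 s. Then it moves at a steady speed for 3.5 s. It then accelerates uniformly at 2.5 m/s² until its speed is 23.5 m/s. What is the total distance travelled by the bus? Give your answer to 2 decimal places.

Phase 1 (decelerating): v₀ = 13.0 m/s, a = -2 m/s².
v = v₀ + at = 13.0 + (-2)(2) = 9.00 m/s
Δx = v₀t + ½at² = 13.0·2 + 0.5·-2·2² = 22.0 m

Phase 2 (constant speed): v₀ = 9.00 m/s, a = 0 m/s².
v = v₀ + at = 9.00 + (0)(3.5) = 9.00 m/s
Δx = v₀t + ½at² = 9.00·3.5 + 0.5·0·3.5² = 31.5 m

Phase 3 (accelerating): v₀ = 9.00 m/s, a = 2.5 m/s².
v = v₀ + at → t = (23.5 − 9.00) / 2.5 = 5.80 s
v² = v₀² + 2aΔx → Δx = (23.5² − 9.00²)/(2·2.5) = 94.2 m
Total distance = 22.0 + 31.5 + 94.2 = 148 m

147.75 m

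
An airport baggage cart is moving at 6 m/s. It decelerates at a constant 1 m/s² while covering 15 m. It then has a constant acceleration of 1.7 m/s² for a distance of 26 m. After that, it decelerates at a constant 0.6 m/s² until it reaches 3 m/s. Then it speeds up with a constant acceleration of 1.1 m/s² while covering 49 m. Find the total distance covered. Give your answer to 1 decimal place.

161.2 m

Phase 1 (decelerating): v₀ = 6.00 m/s, a = -1 m/s².
v² = v₀² + 2aΔx = 6.00² + 2·-1·15 = 6.00 → v = 2.45 m/s
t = (v − v₀)/a = (2.45 − 6.00)/-1 = 3.55 s

Phase 2 (accelerating): v₀ = 2.45 m/s, a = 1.7 m/s².
v² = v₀² + 2aΔx = 2.45² + 2·1.7·26 = 94.4 → v = 9.72 m/s
t = (v − v₀)/a = (9.72 − 2.45)/1.7 = 4.27 s

Phase 3 (decelerating): v₀ = 9.72 m/s, a = -0.6 m/s².
v = v₀ + at → t = (3 − 9.72) / -0.6 = 11.2 s
v² = v₀² + 2aΔx → Δx = (3² − 9.72²)/(2·-0.6) = 71.2 m

Phase 4 (accelerating): v₀ = 3.00 m/s, a = 1.1 m/s².
v² = v₀² + 2aΔx = 3.00² + 2·1.1·49 = 117 → v = 10.8 m/s
t = (v − v₀)/a = (10.8 − 3.00)/1.1 = 7.10 s
Total distance = 15.0 + 26.0 + 71.2 + 49.0 = 161 m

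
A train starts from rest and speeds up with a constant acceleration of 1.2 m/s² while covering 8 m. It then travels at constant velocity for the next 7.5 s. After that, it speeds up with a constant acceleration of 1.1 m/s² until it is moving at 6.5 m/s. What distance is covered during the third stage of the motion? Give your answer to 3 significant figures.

10.5 m

Phase 1 (accelerating): v₀ = 0 m/s, a = 1.2 m/s².
v² = v₀² + 2aΔx = 0² + 2·1.2·8 = 19.2 → v = 4.38 m/s
t = (v − v₀)/a = (4.38 − 0)/1.2 = 3.65 s

Phase 2 (constant speed): v₀ = 4.38 m/s, a = 0 m/s².
v = v₀ + at = 4.38 + (0)(7.5) = 4.38 m/s
Δx = v₀t + ½at² = 4.38·7.5 + 0.5·0·7.5² = 32.9 m

Phase 3 (accelerating): v₀ = 4.38 m/s, a = 1.1 m/s².
v = v₀ + at → t = (6.5 − 4.38) / 1.1 = 1.93 s
v² = v₀² + 2aΔx → Δx = (6.5² − 4.38²)/(2·1.1) = 10.5 m
Distance in phase 3 = 10.5 m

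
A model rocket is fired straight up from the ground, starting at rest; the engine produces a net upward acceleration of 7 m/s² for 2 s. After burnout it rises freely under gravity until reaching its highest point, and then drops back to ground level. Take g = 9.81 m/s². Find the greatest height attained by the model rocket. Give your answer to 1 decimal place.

Phase 1 (powered ascent): v₀ = 0 m/s, a = 7 m/s².
v = v₀ + at = 0 + (7)(2) = 14.0 m/s
Δx = v₀t + ½at² = 0·2 + 0.5·7·2² = 14.0 m

Phase 2 (coasting upward): v₀ = 14.0 m/s, a = -9.81 m/s².
v = v₀ + at → t = (0 − 14.0) / -9.81 = 1.43 s
v² = v₀² + 2aΔx → Δx = (0² − 14.0²)/(2·-9.81) = 9.99 m
Maximum height = 14.0 + 9.99 = 24.0 m

24.0 m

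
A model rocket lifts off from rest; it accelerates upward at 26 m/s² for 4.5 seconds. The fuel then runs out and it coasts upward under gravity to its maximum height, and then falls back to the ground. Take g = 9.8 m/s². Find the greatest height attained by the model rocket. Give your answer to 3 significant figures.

Phase 1 (powered ascent): v₀ = 0 m/s, a = 26 m/s².
v = v₀ + at = 0 + (26)(4.5) = 117 m/s
Δx = v₀t + ½at² = 0·4.5 + 0.5·26·4.5² = 263 m

Phase 2 (coasting upward): v₀ = 117 m/s, a = -9.8 m/s².
v = v₀ + at → t = (0 − 117) / -9.8 = 11.9 s
v² = v₀² + 2aΔx → Δx = (0² − 117²)/(2·-9.8) = 698 m
Maximum height = 263 + 698 = 962 m

962 m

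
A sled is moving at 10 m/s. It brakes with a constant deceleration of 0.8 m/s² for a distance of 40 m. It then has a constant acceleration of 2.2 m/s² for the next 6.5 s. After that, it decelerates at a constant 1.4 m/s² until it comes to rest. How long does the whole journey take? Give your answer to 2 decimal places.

Phase 1 (decelerating): v₀ = 10.0 m/s, a = -0.8 m/s².
v² = v₀² + 2aΔx = 10.0² + 2·-0.8·40 = 36.0 → v = 6.00 m/s
t = (v − v₀)/a = (6.00 − 10.0)/-0.8 = 5.00 s

Phase 2 (accelerating): v₀ = 6.00 m/s, a = 2.2 m/s².
v = v₀ + at = 6.00 + (2.2)(6.5) = 20.3 m/s
Δx = v₀t + ½at² = 6.00·6.5 + 0.5·2.2·6.5² = 85.5 m

Phase 3 (decelerating): v₀ = 20.3 m/s, a = -1.4 m/s².
v = v₀ + at → t = (0 − 20.3) / -1.4 = 14.5 s
v² = v₀² + 2aΔx → Δx = (0² − 20.3²)/(2·-1.4) = 147 m
Total time = 5.00 + 6.50 + 14.5 = 26.0 s

26.00 s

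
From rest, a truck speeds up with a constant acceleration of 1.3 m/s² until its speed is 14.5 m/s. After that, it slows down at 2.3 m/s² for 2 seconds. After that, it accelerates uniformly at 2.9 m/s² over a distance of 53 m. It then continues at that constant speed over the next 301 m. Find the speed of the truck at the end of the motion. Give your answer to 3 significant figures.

20.1 m/s

Phase 1 (accelerating): v₀ = 0 m/s, a = 1.3 m/s².
v = v₀ + at → t = (14.5 − 0) / 1.3 = 11.2 s
v² = v₀² + 2aΔx → Δx = (14.5² − 0²)/(2·1.3) = 80.9 m

Phase 2 (decelerating): v₀ = 14.5 m/s, a = -2.3 m/s².
v = v₀ + at = 14.5 + (-2.3)(2) = 9.90 m/s
Δx = v₀t + ½at² = 14.5·2 + 0.5·-2.3·2² = 24.4 m

Phase 3 (accelerating): v₀ = 9.90 m/s, a = 2.9 m/s².
v² = v₀² + 2aΔx = 9.90² + 2·2.9·53 = 405 → v = 20.1 m/s
t = (v − v₀)/a = (20.1 − 9.90)/2.9 = 3.53 s

Phase 4 (constant speed): v₀ = 20.1 m/s, a = 0 m/s².
Constant speed: t = d/v = 301/20.1 = 14.9 s
Final speed = 20.1 m/s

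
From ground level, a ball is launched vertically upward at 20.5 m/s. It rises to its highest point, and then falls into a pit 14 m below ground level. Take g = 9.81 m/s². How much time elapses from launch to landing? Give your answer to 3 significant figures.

4.78 s

Phase 1 (rising): v₀ = 20.5 m/s, a = -9.81 m/s².
v = v₀ + at → t = (0 − 20.5) / -9.81 = 2.09 s
v² = v₀² + 2aΔx → Δx = (0² − 20.5²)/(2·-9.81) = 21.4 m

Phase 2 (falling): v₀ = 0 m/s, a = -9.81 m/s².
Falls 35.4 m from rest: t = √(2·35.4/9.81) = 2.69 s; v = g·t = 26.4 m/s.
Total time = 2.09 + 2.69 = 4.78 s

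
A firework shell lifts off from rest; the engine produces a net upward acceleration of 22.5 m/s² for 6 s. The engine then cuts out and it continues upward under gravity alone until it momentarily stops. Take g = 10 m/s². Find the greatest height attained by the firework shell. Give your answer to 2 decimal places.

Phase 1 (powered ascent): v₀ = 0 m/s, a = 22.5 m/s².
v = v₀ + at = 0 + (22.5)(6) = 135 m/s
Δx = v₀t + ½at² = 0·6 + 0.5·22.5·6² = 405 m

Phase 2 (coasting upward): v₀ = 135 m/s, a = -10 m/s².
v = v₀ + at → t = (0 − 135) / -10 = 13.5 s
v² = v₀² + 2aΔx → Δx = (0² − 135²)/(2·-10) = 911 m
Maximum height = 405 + 911 = 1320 m

1316.25 m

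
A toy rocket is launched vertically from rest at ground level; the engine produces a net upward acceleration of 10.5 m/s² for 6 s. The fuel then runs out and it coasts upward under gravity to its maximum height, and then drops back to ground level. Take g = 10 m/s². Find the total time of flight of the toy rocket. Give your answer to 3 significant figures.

21.1 s

Phase 1 (powered ascent): v₀ = 0 m/s, a = 10.5 m/s².
v = v₀ + at = 0 + (10.5)(6) = 63.0 m/s
Δx = v₀t + ½at² = 0·6 + 0.5·10.5·6² = 189 m

Phase 2 (coasting upward): v₀ = 63.0 m/s, a = -10 m/s².
v = v₀ + at → t = (0 − 63.0) / -10 = 6.30 s
v² = v₀² + 2aΔx → Δx = (0² − 63.0²)/(2·-10) = 198 m

Phase 3 (free fall): v₀ = 0 m/s, a = -10 m/s².
Falls 387 m from rest: t = √(2·387/10) = 8.80 s; v = g·t = 88.0 m/s.
Total time = 6.00 + 6.30 + 8.80 = 21.1 s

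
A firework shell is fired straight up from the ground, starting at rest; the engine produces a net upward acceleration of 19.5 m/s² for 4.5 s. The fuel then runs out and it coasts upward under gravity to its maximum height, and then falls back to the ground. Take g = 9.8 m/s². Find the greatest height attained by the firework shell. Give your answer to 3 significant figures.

Phase 1 (powered ascent): v₀ = 0 m/s, a = 19.5 m/s².
v = v₀ + at = 0 + (19.5)(4.5) = 87.8 m/s
Δx = v₀t + ½at² = 0·4.5 + 0.5·19.5·4.5² = 197 m

Phase 2 (coasting upward): v₀ = 87.8 m/s, a = -9.8 m/s².
v = v₀ + at → t = (0 − 87.8) / -9.8 = 8.95 s
v² = v₀² + 2aΔx → Δx = (0² − 87.8²)/(2·-9.8) = 393 m
Maximum height = 197 + 393 = 590 m

590 m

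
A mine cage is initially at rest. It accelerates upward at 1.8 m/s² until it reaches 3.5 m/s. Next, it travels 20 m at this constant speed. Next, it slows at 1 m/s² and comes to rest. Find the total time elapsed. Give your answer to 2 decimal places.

Phase 1 (accelerating): v₀ = 0 m/s, a = 1.8 m/s².
v = v₀ + at → t = (3.5 − 0) / 1.8 = 1.94 s
v² = v₀² + 2aΔx → Δx = (3.5² − 0²)/(2·1.8) = 3.40 m

Phase 2 (constant speed): v₀ = 3.50 m/s, a = 0 m/s².
Constant speed: t = d/v = 20/3.50 = 5.71 s

Phase 3 (decelerating): v₀ = 3.50 m/s, a = -1 m/s².
v = v₀ + at → t = (0 − 3.50) / -1 = 3.50 s
v² = v₀² + 2aΔx → Δx = (0² − 3.50²)/(2·-1) = 6.12 m
Total time = 1.94 + 5.71 + 3.50 = 11.2 s

11.16 s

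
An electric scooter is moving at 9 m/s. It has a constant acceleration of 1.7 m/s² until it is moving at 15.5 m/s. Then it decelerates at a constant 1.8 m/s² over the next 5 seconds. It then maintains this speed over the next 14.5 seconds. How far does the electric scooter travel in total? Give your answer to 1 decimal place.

196.1 m

Phase 1 (accelerating): v₀ = 9.00 m/s, a = 1.7 m/s².
v = v₀ + at → t = (15.5 − 9.00) / 1.7 = 3.82 s
v² = v₀² + 2aΔx → Δx = (15.5² − 9.00²)/(2·1.7) = 46.8 m

Phase 2 (decelerating): v₀ = 15.5 m/s, a = -1.8 m/s².
v = v₀ + at = 15.5 + (-1.8)(5) = 6.50 m/s
Δx = v₀t + ½at² = 15.5·5 + 0.5·-1.8·5² = 55.0 m

Phase 3 (constant speed): v₀ = 6.50 m/s, a = 0 m/s².
v = v₀ + at = 6.50 + (0)(14.5) = 6.50 m/s
Δx = v₀t + ½at² = 6.50·14.5 + 0.5·0·14.5² = 94.2 m
Total distance = 46.8 + 55.0 + 94.2 = 196 m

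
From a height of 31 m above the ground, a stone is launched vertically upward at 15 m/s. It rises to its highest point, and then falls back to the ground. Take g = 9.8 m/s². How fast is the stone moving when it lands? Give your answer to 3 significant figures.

Phase 1 (rising): v₀ = 15.0 m/s, a = -9.8 m/s².
v = v₀ + at → t = (0 − 15.0) / -9.8 = 1.53 s
v² = v₀² + 2aΔx → Δx = (0² − 15.0²)/(2·-9.8) = 11.5 m

Phase 2 (falling): v₀ = 0 m/s, a = -9.8 m/s².
Falls 42.5 m from rest: t = √(2·42.5/9.8) = 2.94 s; v = g·t = 28.9 m/s.
Final speed = 28.9 m/s

28.9 m/s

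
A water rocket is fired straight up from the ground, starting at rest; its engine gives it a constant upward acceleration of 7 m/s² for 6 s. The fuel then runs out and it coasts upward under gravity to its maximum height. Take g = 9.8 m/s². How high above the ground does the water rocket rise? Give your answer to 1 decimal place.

216.0 m

Phase 1 (powered ascent): v₀ = 0 m/s, a = 7 m/s².
v = v₀ + at = 0 + (7)(6) = 42.0 m/s
Δx = v₀t + ½at² = 0·6 + 0.5·7·6² = 126 m

Phase 2 (coasting upward): v₀ = 42.0 m/s, a = -9.8 m/s².
v = v₀ + at → t = (0 − 42.0) / -9.8 = 4.29 s
v² = v₀² + 2aΔx → Δx = (0² − 42.0²)/(2·-9.8) = 90.0 m
Maximum height = 126 + 90.0 = 216 m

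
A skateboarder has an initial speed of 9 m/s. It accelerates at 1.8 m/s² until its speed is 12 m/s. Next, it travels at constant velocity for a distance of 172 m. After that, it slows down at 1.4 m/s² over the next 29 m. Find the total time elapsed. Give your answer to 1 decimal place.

18.9 s

Phase 1 (accelerating): v₀ = 9.00 m/s, a = 1.8 m/s².
v = v₀ + at → t = (12 − 9.00) / 1.8 = 1.67 s
v² = v₀² + 2aΔx → Δx = (12² − 9.00²)/(2·1.8) = 17.5 m

Phase 2 (constant speed): v₀ = 12.0 m/s, a = 0 m/s².
Constant speed: t = d/v = 172/12.0 = 14.3 s

Phase 3 (decelerating): v₀ = 12.0 m/s, a = -1.4 m/s².
v² = v₀² + 2aΔx = 12.0² + 2·-1.4·29 = 62.8 → v = 7.92 m/s
t = (v − v₀)/a = (7.92 − 12.0)/-1.4 = 2.91 s
Total time = 1.67 + 14.3 + 2.91 = 18.9 s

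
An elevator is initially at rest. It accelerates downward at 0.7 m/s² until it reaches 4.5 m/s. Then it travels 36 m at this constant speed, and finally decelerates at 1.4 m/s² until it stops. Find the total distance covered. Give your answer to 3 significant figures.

57.7 m

Phase 1 (accelerating): v₀ = 0 m/s, a = 0.7 m/s².
v = v₀ + at → t = (4.5 − 0) / 0.7 = 6.43 s
v² = v₀² + 2aΔx → Δx = (4.5² − 0²)/(2·0.7) = 14.5 m

Phase 2 (constant speed): v₀ = 4.50 m/s, a = 0 m/s².
Constant speed: t = d/v = 36/4.50 = 8.00 s

Phase 3 (decelerating): v₀ = 4.50 m/s, a = -1.4 m/s².
v = v₀ + at → t = (0 − 4.50) / -1.4 = 3.21 s
v² = v₀² + 2aΔx → Δx = (0² − 4.50²)/(2·-1.4) = 7.23 m
Total distance = 14.5 + 36.0 + 7.23 = 57.7 m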